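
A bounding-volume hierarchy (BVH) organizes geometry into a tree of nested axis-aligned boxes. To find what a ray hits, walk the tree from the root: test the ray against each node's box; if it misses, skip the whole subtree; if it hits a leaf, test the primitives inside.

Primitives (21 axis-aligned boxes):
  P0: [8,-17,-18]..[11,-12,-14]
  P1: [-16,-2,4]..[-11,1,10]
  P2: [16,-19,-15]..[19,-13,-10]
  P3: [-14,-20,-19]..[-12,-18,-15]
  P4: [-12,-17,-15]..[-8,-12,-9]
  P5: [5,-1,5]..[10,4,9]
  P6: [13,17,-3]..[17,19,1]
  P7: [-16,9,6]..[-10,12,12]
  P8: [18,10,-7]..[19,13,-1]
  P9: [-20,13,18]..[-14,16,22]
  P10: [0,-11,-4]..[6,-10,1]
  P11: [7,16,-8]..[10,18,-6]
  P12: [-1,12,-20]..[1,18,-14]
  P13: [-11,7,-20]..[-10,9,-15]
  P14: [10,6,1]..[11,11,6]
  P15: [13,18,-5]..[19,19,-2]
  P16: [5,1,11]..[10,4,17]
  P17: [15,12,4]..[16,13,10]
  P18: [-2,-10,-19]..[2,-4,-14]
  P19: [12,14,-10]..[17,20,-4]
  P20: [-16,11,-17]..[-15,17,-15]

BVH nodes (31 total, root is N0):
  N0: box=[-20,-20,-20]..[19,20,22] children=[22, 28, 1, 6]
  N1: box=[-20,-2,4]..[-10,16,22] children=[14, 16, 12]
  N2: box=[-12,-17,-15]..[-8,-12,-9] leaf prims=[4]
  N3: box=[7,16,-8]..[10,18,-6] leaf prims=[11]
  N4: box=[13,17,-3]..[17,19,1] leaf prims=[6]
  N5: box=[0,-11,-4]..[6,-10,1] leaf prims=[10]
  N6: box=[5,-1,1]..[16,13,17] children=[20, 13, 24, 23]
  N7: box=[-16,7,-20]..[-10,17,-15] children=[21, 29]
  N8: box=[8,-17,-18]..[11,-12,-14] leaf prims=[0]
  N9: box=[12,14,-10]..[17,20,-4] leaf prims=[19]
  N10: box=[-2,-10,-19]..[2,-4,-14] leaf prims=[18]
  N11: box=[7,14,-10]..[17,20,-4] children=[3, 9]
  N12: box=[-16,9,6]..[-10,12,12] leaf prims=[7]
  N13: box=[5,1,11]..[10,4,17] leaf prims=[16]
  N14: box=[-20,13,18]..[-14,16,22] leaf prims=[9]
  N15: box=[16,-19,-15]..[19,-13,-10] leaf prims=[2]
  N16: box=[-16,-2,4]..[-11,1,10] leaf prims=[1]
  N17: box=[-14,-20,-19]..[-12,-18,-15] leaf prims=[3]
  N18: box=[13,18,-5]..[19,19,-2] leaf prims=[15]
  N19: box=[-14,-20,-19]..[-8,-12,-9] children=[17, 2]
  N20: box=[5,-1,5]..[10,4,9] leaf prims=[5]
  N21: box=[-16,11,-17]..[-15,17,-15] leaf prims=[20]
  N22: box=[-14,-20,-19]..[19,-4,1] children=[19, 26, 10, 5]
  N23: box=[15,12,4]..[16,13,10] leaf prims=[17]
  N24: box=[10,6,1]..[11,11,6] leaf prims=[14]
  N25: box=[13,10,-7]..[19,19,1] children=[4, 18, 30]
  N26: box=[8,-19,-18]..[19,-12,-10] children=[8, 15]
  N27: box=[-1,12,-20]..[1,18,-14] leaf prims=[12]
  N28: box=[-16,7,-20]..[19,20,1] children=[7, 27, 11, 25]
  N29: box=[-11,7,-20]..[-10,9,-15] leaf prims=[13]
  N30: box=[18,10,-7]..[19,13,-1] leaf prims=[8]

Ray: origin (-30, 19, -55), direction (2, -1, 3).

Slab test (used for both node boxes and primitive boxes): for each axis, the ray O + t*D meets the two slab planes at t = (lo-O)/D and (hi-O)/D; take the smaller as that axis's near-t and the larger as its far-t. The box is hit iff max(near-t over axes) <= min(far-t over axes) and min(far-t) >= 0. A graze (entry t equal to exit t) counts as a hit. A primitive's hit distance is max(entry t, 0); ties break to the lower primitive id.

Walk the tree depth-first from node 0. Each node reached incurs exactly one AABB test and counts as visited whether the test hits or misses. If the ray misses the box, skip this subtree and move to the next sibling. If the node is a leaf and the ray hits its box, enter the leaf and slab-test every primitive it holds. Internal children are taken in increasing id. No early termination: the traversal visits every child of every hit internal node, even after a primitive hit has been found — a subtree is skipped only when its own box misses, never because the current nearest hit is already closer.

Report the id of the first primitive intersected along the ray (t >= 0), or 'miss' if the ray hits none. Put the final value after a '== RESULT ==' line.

Trace the traversal:
N0 x:[5,49/2] y:[-1,39] z:[35/3,77/3] -> hit [35/3,49/2], descend [1, 6, 22, 28]
  N1 x:[5,10] y:[3,21] z:[59/3,77/3] -> miss, prune
  N6 x:[35/2,23] y:[6,20] z:[56/3,24] -> hit [56/3,20], descend [13, 20, 23, 24]
    N13 x:[35/2,20] y:[15,18] z:[22,24] -> miss, prune
    N20 x:[35/2,20] y:[15,20] z:[20,64/3] -> hit [20,20] leaf, test {P5@t=20}
    N23 x:[45/2,23] y:[6,7] z:[59/3,65/3] -> miss, prune
    N24 x:[20,41/2] y:[8,13] z:[56/3,61/3] -> miss, prune
  N22 x:[8,49/2] y:[23,39] z:[12,56/3] -> miss, prune
  N28 x:[7,49/2] y:[-1,12] z:[35/3,56/3] -> hit [35/3,12], descend [7, 11, 25, 27]
    N7 x:[7,10] y:[2,12] z:[35/3,40/3] -> miss, prune
    N11 x:[37/2,47/2] y:[-1,5] z:[15,17] -> miss, prune
    N25 x:[43/2,49/2] y:[0,9] z:[16,56/3] -> miss, prune
    N27 x:[29/2,31/2] y:[1,7] z:[35/3,41/3] -> miss, prune

Summary -> nodes [0, 1, 6, 13, 20, 23, 24, 22, 28, 7, 11, 25, 27]; box-tests=13; leaf-entries=1; first=P5

== RESULT ==
5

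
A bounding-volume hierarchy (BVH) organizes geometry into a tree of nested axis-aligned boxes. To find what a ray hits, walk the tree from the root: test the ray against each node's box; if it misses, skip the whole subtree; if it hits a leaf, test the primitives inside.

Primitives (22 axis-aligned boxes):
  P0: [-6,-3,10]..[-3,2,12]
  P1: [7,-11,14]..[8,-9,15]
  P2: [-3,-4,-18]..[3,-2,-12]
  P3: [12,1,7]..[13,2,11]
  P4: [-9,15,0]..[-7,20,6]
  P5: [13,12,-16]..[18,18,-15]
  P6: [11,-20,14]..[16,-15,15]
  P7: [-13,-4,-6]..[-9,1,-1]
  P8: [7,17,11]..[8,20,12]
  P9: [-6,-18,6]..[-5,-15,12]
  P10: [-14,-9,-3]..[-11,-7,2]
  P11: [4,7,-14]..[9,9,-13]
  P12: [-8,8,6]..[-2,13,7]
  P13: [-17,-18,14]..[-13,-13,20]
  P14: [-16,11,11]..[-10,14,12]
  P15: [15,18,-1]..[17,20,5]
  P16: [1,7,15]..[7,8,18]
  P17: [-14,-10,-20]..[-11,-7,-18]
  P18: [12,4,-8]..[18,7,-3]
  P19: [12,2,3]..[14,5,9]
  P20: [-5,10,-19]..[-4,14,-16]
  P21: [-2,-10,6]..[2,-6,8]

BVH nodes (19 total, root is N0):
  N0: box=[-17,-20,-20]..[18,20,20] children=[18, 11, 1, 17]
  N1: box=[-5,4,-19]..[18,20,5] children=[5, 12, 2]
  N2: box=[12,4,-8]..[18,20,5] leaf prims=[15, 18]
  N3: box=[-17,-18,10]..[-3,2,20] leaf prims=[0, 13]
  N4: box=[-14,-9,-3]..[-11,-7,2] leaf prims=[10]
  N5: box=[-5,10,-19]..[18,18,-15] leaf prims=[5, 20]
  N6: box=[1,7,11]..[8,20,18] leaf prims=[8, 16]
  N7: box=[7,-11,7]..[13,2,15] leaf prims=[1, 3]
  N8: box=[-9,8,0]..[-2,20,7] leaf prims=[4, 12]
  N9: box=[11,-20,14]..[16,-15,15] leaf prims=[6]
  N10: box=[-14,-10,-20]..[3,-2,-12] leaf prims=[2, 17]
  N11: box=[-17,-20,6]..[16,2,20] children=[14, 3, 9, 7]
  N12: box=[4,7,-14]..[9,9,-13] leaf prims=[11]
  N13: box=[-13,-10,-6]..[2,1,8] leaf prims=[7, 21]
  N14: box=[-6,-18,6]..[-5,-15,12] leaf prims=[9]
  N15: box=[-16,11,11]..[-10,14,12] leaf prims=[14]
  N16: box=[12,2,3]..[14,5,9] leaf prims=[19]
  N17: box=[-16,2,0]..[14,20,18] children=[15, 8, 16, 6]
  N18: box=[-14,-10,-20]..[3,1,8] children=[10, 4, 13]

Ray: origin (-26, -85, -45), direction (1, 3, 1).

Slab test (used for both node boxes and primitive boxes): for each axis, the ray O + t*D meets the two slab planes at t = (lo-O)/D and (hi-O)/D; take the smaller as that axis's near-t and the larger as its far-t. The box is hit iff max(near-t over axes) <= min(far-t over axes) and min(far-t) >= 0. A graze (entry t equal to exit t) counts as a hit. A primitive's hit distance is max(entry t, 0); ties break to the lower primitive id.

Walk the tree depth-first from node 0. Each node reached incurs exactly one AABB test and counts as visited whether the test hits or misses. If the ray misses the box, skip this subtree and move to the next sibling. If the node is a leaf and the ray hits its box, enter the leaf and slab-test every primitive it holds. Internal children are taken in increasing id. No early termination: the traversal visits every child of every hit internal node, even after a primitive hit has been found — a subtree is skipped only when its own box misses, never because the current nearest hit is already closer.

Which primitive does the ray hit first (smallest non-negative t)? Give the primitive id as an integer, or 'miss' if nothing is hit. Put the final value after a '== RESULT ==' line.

Trace the traversal:
N0 x:[9,44] y:[65/3,35] z:[25,65] -> hit [25,35], descend [1, 11, 17, 18]
  N1 x:[21,44] y:[89/3,35] z:[26,50] -> hit [89/3,35], descend [2, 5, 12]
    N2 x:[38,44] y:[89/3,35] z:[37,50] -> miss, prune
    N5 x:[21,44] y:[95/3,103/3] z:[26,30] -> miss, prune
    N12 x:[30,35] y:[92/3,94/3] z:[31,32] -> hit [31,94/3] leaf, test {P11@t=31}
  N11 x:[9,42] y:[65/3,29] z:[51,65] -> miss, prune
  N17 x:[10,40] y:[29,35] z:[45,63] -> miss, prune
  N18 x:[12,29] y:[25,86/3] z:[25,53] -> hit [25,86/3], descend [4, 10, 13]
    N4 x:[12,15] y:[76/3,26] z:[42,47] -> miss, prune
    N10 x:[12,29] y:[25,83/3] z:[25,33] -> hit [25,83/3] leaf, test {P2@t=27, P17(miss)}
    N13 x:[13,28] y:[25,86/3] z:[39,53] -> miss, prune

Summary -> nodes [0, 1, 2, 5, 12, 11, 17, 18, 4, 10, 13]; box-tests=11; leaf-entries=2; first=P2

== RESULT ==
2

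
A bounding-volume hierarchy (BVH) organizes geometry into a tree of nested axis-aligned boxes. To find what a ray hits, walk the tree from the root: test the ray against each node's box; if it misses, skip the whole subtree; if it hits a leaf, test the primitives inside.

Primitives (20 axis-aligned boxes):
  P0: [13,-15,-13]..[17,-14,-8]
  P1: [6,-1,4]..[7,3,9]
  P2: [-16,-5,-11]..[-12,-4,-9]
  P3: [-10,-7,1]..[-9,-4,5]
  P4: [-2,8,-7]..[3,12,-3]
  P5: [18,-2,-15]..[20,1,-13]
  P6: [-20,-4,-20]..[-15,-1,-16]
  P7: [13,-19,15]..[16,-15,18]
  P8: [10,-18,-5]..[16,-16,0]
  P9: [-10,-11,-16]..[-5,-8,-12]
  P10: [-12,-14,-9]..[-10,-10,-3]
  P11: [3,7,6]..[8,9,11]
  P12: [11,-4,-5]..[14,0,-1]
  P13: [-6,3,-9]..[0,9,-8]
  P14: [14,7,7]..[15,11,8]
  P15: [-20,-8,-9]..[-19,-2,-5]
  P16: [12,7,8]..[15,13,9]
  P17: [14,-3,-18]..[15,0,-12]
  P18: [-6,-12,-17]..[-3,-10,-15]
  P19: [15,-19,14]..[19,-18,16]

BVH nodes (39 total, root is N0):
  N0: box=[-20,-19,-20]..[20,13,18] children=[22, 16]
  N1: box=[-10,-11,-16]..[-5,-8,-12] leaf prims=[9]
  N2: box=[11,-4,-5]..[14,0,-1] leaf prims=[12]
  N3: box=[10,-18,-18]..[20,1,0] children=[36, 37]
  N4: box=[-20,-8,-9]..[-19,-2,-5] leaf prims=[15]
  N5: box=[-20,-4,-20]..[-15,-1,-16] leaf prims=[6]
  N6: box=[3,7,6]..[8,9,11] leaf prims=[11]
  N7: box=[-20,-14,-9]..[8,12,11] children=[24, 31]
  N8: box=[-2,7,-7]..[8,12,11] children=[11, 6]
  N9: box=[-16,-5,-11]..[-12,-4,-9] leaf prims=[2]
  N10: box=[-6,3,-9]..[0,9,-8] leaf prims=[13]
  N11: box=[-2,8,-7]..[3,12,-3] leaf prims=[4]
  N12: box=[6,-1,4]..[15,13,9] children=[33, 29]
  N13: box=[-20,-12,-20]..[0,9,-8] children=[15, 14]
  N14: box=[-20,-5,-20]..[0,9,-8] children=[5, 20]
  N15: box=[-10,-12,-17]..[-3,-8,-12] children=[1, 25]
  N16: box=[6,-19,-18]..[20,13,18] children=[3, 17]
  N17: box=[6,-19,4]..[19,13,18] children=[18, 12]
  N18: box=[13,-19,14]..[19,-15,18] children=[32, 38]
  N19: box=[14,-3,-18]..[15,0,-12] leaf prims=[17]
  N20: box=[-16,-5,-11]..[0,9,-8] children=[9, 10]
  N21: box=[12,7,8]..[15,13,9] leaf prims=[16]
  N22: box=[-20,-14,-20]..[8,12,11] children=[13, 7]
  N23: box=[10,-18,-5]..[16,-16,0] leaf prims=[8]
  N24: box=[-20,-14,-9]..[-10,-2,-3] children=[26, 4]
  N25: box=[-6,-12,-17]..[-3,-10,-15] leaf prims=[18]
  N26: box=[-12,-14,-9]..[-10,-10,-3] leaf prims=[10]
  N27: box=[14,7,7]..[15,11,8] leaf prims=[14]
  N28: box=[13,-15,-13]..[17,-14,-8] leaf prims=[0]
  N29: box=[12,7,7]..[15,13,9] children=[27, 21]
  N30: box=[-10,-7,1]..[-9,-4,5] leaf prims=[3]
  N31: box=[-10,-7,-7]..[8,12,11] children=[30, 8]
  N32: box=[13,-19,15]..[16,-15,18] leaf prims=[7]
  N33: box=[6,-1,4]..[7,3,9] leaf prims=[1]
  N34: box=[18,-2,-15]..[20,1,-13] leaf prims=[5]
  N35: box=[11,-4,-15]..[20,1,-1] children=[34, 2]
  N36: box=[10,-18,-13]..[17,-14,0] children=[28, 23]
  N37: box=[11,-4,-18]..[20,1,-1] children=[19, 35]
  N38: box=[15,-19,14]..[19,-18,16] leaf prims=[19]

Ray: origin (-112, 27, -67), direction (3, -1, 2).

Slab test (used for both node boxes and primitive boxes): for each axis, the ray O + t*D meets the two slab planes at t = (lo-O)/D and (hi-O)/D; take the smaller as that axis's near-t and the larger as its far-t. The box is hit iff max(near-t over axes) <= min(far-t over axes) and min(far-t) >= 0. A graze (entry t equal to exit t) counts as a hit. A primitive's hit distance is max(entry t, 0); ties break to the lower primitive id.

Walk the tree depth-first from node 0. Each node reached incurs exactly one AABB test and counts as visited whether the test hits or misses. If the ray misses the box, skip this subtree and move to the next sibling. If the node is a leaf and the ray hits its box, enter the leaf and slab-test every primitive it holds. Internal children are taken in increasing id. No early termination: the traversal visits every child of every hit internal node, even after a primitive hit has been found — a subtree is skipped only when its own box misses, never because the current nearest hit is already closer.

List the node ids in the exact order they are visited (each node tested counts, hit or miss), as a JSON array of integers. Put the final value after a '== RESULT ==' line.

Trace the traversal:
N0 x:[92/3,44] y:[14,46] z:[47/2,85/2] -> hit [92/3,85/2], descend [16, 22]
  N16 x:[118/3,44] y:[14,46] z:[49/2,85/2] -> hit [118/3,85/2], descend [3, 17]
    N3 x:[122/3,44] y:[26,45] z:[49/2,67/2] -> miss, prune
    N17 x:[118/3,131/3] y:[14,46] z:[71/2,85/2] -> hit [118/3,85/2], descend [12, 18]
      N12 x:[118/3,127/3] y:[14,28] z:[71/2,38] -> miss, prune
      N18 x:[125/3,131/3] y:[42,46] z:[81/2,85/2] -> hit [42,85/2], descend [32, 38]
        N32 x:[125/3,128/3] y:[42,46] z:[41,85/2] -> hit [42,85/2] leaf, test {P7@t=42}
        N38 x:[127/3,131/3] y:[45,46] z:[81/2,83/2] -> miss, prune
  N22 x:[92/3,40] y:[15,41] z:[47/2,39] -> hit [92/3,39], descend [7, 13]
    N7 x:[92/3,40] y:[15,41] z:[29,39] -> hit [92/3,39], descend [24, 31]
      N24 x:[92/3,34] y:[29,41] z:[29,32] -> hit [92/3,32], descend [4, 26]
        N4 x:[92/3,31] y:[29,35] z:[29,31] -> hit [92/3,31] leaf, test {P15@t=92/3}
        N26 x:[100/3,34] y:[37,41] z:[29,32] -> miss, prune
      N31 x:[34,40] y:[15,34] z:[30,39] -> hit [34,34], descend [8, 30]
        N8 x:[110/3,40] y:[15,20] z:[30,39] -> miss, prune
        N30 x:[34,103/3] y:[31,34] z:[34,36] -> hit [34,34] leaf, test {P3@t=34}
    N13 x:[92/3,112/3] y:[18,39] z:[47/2,59/2] -> miss, prune

order=[0, 16, 3, 17, 12, 18, 32, 38, 22, 7, 24, 4, 26, 31, 8, 30, 13]  |boxes|=17  |leaves|=3  hit=P15

== RESULT ==
[0, 16, 3, 17, 12, 18, 32, 38, 22, 7, 24, 4, 26, 31, 8, 30, 13]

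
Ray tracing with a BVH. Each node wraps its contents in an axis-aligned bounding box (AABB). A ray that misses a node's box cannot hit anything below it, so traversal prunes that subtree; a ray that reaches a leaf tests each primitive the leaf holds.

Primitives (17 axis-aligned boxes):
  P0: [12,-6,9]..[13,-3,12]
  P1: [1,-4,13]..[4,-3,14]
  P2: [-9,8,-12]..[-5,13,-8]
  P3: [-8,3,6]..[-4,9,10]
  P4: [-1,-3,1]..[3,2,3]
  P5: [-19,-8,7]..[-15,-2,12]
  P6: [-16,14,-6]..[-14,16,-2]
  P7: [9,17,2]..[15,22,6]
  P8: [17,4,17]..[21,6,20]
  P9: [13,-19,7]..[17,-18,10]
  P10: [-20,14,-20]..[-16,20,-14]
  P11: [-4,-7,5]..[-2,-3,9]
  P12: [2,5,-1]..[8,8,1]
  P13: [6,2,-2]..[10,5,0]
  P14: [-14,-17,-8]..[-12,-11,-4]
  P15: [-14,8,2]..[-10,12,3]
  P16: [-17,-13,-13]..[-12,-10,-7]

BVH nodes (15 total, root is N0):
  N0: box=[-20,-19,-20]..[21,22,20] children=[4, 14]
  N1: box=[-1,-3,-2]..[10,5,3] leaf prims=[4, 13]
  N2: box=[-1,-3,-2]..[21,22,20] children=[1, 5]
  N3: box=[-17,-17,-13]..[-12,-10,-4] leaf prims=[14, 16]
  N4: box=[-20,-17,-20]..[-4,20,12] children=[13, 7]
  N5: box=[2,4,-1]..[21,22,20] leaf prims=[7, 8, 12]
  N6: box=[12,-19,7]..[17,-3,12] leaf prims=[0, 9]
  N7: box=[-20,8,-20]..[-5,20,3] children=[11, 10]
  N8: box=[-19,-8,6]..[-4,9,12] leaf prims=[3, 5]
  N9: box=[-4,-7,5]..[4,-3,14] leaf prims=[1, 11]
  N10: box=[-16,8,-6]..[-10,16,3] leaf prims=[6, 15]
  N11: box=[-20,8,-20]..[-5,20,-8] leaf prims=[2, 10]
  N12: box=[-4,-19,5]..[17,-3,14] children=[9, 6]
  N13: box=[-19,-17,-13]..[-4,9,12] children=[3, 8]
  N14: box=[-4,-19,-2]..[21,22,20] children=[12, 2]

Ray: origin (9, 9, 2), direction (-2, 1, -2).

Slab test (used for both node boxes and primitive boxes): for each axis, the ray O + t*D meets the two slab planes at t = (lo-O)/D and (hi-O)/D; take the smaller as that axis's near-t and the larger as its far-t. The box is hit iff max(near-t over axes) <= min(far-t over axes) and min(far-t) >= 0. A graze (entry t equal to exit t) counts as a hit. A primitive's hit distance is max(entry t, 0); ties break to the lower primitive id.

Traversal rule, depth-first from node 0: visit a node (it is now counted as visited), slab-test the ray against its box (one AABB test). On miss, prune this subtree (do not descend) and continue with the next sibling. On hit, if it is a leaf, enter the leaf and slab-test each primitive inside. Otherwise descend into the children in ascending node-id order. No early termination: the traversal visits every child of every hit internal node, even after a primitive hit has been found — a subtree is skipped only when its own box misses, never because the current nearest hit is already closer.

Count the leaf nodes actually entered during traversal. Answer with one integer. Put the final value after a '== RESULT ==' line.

Walk:
N0 x:[-6,29/2] y:[-28,13] z:[-9,11] -> hit [-6,11], descend [4, 14]
  N4 x:[13/2,29/2] y:[-26,11] z:[-5,11] -> hit [13/2,11], descend [7, 13]
    N7 x:[7,29/2] y:[-1,11] z:[-1/2,11] -> hit [7,11], descend [10, 11]
      N10 x:[19/2,25/2] y:[-1,7] z:[-1/2,4] -> miss, prune
      N11 x:[7,29/2] y:[-1,11] z:[5,11] -> hit [7,11] leaf, test {P2(miss), P10(miss)}
    N13 x:[13/2,14] y:[-26,0] z:[-5,15/2] -> miss, prune
  N14 x:[-6,13/2] y:[-28,13] z:[-9,2] -> hit [-6,2], descend [2, 12]
    N2 x:[-6,5] y:[-12,13] z:[-9,2] -> hit [-6,2], descend [1, 5]
      N1 x:[-1/2,5] y:[-12,-4] z:[-1/2,2] -> miss, prune
      N5 x:[-6,7/2] y:[-5,13] z:[-9,3/2] -> hit [-5,3/2] leaf, test {P7(miss), P8(miss), P12(miss)}
    N12 x:[-4,13/2] y:[-28,-12] z:[-6,-3/2] -> miss, prune

order=[0, 4, 7, 10, 11, 13, 14, 2, 1, 5, 12]  |boxes|=11  |leaves|=2  hit=miss

== RESULT ==
2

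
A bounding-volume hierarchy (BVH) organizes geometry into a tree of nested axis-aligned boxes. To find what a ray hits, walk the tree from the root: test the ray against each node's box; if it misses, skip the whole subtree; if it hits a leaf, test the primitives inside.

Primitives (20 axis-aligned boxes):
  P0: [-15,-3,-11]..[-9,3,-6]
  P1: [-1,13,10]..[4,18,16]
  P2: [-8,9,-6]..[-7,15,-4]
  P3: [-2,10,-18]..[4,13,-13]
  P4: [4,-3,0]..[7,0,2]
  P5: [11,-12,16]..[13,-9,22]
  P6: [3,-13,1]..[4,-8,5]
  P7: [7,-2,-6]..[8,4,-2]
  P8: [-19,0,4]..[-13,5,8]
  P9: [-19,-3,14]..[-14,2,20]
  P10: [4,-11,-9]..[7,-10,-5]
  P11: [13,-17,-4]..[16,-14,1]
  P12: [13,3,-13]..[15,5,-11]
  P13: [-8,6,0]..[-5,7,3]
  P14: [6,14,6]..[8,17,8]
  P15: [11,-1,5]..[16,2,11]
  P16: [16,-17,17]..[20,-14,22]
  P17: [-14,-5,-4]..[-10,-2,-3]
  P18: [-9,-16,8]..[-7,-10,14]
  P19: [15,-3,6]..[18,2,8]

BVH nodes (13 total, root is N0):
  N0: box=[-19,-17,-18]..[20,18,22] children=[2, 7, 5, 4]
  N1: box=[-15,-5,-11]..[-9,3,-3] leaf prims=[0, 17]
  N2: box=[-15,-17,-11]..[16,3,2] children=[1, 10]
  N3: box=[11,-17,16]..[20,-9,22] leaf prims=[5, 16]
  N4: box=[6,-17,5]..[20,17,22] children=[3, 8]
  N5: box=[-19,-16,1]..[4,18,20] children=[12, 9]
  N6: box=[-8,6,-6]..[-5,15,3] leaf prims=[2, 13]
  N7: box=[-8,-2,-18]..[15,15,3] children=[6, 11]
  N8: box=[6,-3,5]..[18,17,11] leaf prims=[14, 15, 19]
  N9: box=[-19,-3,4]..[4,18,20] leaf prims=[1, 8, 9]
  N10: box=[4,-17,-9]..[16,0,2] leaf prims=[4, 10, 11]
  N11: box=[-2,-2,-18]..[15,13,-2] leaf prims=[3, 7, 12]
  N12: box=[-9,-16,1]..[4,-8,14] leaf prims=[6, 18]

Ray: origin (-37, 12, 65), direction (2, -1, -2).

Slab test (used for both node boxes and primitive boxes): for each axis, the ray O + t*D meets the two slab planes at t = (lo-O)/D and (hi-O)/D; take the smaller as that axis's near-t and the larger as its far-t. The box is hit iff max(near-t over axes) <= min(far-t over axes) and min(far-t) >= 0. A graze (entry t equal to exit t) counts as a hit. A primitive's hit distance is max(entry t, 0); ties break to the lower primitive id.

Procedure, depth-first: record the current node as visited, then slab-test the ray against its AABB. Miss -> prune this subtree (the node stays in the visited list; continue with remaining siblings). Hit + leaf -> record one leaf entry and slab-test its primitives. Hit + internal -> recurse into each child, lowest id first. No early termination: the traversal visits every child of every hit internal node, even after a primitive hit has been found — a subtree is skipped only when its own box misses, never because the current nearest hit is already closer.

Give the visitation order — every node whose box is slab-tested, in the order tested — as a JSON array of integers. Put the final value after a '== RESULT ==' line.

Trace the traversal:
N0 x:[9,57/2] y:[-6,29] z:[43/2,83/2] -> hit [43/2,57/2], descend [2, 4, 5, 7]
  N2 x:[11,53/2] y:[9,29] z:[63/2,38] -> miss, prune
  N4 x:[43/2,57/2] y:[-5,29] z:[43/2,30] -> hit [43/2,57/2], descend [3, 8]
    N3 x:[24,57/2] y:[21,29] z:[43/2,49/2] -> hit [24,49/2] leaf, test {P5@t=24, P16(miss)}
    N8 x:[43/2,55/2] y:[-5,15] z:[27,30] -> miss, prune
  N5 x:[9,41/2] y:[-6,28] z:[45/2,32] -> miss, prune
  N7 x:[29/2,26] y:[-3,14] z:[31,83/2] -> miss, prune

Summary -> nodes [0, 2, 4, 3, 8, 5, 7]; box-tests=7; leaf-entries=1; first=P5

== RESULT ==
[0, 2, 4, 3, 8, 5, 7]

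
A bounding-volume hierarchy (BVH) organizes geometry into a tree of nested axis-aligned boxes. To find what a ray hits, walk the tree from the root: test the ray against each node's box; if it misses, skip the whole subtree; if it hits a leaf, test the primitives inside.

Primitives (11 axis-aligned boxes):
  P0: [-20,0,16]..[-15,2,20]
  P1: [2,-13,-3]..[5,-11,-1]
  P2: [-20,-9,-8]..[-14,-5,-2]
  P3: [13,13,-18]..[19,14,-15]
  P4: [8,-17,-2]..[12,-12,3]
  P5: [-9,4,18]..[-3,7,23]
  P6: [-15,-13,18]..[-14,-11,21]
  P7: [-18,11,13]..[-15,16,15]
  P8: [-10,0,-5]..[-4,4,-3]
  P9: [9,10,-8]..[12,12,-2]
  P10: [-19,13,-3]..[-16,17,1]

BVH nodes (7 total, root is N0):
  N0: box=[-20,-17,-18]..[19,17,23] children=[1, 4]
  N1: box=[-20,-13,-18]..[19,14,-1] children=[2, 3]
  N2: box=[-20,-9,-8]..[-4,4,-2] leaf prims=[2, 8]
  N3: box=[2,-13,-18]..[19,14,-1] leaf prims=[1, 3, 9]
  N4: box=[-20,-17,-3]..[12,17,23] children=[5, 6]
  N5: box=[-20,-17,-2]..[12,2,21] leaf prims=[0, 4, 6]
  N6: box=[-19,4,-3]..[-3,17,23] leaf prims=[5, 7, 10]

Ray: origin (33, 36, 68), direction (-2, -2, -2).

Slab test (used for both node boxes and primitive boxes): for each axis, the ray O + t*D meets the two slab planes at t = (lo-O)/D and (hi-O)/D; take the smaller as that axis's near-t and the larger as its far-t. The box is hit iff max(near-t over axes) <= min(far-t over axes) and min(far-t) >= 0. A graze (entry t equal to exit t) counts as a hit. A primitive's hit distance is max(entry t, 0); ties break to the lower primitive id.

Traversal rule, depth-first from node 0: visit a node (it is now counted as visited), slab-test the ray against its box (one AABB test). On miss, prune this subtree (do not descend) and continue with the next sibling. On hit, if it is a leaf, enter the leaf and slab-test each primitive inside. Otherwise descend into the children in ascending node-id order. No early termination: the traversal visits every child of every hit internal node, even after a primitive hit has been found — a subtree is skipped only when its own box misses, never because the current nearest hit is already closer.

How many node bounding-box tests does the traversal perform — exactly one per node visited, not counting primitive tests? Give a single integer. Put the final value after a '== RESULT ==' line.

Walk:
N0 x:[7,53/2] y:[19/2,53/2] z:[45/2,43] -> hit [45/2,53/2], descend [1, 4]
  N1 x:[7,53/2] y:[11,49/2] z:[69/2,43] -> miss, prune
  N4 x:[21/2,53/2] y:[19/2,53/2] z:[45/2,71/2] -> hit [45/2,53/2], descend [5, 6]
    N5 x:[21/2,53/2] y:[17,53/2] z:[47/2,35] -> hit [47/2,53/2] leaf, test {P0(miss), P4(miss), P6@t=47/2}
    N6 x:[18,26] y:[19/2,16] z:[45/2,71/2] -> miss, prune

5 AABB tests over nodes [0, 1, 4, 5, 6]; 1 leaf entered; closest P6.

== RESULT ==
5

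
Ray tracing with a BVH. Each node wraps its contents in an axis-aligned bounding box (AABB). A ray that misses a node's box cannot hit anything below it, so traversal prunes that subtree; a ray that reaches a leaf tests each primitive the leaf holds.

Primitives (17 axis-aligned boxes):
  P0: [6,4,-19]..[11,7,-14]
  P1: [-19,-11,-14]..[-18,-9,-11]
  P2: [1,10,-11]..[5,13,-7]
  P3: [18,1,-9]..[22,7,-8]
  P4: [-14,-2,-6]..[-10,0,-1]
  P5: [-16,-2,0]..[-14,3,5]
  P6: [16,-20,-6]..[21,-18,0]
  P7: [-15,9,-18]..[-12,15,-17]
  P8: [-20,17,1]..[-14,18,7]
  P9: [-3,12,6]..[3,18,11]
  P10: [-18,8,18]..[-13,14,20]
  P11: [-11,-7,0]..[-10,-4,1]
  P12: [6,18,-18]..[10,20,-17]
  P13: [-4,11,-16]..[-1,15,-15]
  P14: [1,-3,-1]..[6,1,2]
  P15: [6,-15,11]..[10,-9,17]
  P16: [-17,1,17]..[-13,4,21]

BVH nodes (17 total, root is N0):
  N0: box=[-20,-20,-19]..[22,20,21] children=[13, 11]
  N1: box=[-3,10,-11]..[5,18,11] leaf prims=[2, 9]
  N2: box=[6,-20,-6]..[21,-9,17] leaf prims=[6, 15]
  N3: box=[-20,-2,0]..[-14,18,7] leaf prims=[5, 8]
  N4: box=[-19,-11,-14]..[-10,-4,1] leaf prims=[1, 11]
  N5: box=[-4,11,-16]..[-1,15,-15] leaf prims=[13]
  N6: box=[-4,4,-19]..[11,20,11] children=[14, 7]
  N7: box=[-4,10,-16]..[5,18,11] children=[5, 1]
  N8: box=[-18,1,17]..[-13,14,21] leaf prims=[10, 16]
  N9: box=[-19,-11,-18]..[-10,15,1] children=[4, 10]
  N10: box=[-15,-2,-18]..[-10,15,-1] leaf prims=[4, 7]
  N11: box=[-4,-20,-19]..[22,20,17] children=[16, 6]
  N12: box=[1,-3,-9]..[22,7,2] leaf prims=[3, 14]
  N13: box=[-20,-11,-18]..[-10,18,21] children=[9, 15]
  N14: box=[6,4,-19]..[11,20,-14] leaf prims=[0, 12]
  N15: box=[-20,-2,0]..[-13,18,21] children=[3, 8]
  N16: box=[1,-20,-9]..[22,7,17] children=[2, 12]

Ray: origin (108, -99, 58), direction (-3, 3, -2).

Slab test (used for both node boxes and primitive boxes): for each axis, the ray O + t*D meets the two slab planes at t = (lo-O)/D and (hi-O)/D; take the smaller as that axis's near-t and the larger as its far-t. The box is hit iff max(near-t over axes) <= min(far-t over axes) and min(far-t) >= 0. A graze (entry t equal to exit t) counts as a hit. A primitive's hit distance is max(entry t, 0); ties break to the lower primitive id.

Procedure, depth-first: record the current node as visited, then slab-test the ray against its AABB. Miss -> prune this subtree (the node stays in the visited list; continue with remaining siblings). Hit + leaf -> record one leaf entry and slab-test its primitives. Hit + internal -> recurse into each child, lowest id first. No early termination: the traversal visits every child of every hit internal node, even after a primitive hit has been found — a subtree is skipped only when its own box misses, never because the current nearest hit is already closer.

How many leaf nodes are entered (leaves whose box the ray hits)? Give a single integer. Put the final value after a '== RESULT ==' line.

Trace the traversal:
N0 x:[86/3,128/3] y:[79/3,119/3] z:[37/2,77/2] -> hit [86/3,77/2], descend [11, 13]
  N11 x:[86/3,112/3] y:[79/3,119/3] z:[41/2,77/2] -> hit [86/3,112/3], descend [6, 16]
    N6 x:[97/3,112/3] y:[103/3,119/3] z:[47/2,77/2] -> hit [103/3,112/3], descend [7, 14]
      N7 x:[103/3,112/3] y:[109/3,39] z:[47/2,37] -> hit [109/3,37], descend [1, 5]
        N1 x:[103/3,37] y:[109/3,39] z:[47/2,69/2] -> miss, prune
        N5 x:[109/3,112/3] y:[110/3,38] z:[73/2,37] -> hit [110/3,37] leaf, test {P13@t=110/3}
      N14 x:[97/3,34] y:[103/3,119/3] z:[36,77/2] -> miss, prune
    N16 x:[86/3,107/3] y:[79/3,106/3] z:[41/2,67/2] -> hit [86/3,67/2], descend [2, 12]
      N2 x:[29,34] y:[79/3,30] z:[41/2,32] -> hit [29,30] leaf, test {P6(miss), P15(miss)}
      N12 x:[86/3,107/3] y:[32,106/3] z:[28,67/2] -> hit [32,67/2] leaf, test {P3(miss), P14(miss)}
  N13 x:[118/3,128/3] y:[88/3,39] z:[37/2,38] -> miss, prune

Summary -> nodes [0, 11, 6, 7, 1, 5, 14, 16, 2, 12, 13]; box-tests=11; leaf-entries=3; first=P13

== RESULT ==
3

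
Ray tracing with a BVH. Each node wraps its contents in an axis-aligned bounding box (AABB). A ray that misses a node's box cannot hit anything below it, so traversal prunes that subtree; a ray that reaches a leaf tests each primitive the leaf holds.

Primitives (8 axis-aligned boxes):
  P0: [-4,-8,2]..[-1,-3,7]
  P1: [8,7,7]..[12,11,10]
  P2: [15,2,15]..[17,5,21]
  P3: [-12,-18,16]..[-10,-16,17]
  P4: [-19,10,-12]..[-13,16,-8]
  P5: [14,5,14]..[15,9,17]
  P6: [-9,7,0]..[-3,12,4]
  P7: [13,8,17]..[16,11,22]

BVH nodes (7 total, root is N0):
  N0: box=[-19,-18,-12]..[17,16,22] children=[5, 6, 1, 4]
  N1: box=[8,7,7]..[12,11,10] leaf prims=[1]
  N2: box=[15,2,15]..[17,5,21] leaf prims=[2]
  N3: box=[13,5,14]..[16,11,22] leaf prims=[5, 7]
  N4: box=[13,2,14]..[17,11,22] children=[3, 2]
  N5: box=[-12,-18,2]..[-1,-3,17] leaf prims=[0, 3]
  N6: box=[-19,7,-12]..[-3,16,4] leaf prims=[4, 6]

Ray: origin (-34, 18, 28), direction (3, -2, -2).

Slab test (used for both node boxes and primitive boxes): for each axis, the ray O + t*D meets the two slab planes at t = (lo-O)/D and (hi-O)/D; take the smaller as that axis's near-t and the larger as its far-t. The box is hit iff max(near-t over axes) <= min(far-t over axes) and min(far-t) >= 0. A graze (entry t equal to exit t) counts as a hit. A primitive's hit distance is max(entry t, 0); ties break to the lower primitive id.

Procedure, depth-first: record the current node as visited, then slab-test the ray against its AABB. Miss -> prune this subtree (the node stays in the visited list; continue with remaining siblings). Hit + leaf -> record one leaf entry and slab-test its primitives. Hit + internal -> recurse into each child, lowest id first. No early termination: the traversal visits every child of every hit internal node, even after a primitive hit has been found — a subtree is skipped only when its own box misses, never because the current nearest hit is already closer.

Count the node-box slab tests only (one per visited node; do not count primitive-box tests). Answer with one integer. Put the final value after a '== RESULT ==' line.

Traverse from the root:
N0 x:[5,17] y:[1,18] z:[3,20] -> hit [5,17], descend [1, 4, 5, 6]
  N1 x:[14,46/3] y:[7/2,11/2] z:[9,21/2] -> miss, prune
  N4 x:[47/3,17] y:[7/2,8] z:[3,7] -> miss, prune
  N5 x:[22/3,11] y:[21/2,18] z:[11/2,13] -> hit [21/2,11] leaf, test {P0@t=21/2, P3(miss)}
  N6 x:[5,31/3] y:[1,11/2] z:[12,20] -> miss, prune

Visited [0, 1, 4, 5, 6]. Tests: 5 box, 1 leaf. Nearest: P0.

== RESULT ==
5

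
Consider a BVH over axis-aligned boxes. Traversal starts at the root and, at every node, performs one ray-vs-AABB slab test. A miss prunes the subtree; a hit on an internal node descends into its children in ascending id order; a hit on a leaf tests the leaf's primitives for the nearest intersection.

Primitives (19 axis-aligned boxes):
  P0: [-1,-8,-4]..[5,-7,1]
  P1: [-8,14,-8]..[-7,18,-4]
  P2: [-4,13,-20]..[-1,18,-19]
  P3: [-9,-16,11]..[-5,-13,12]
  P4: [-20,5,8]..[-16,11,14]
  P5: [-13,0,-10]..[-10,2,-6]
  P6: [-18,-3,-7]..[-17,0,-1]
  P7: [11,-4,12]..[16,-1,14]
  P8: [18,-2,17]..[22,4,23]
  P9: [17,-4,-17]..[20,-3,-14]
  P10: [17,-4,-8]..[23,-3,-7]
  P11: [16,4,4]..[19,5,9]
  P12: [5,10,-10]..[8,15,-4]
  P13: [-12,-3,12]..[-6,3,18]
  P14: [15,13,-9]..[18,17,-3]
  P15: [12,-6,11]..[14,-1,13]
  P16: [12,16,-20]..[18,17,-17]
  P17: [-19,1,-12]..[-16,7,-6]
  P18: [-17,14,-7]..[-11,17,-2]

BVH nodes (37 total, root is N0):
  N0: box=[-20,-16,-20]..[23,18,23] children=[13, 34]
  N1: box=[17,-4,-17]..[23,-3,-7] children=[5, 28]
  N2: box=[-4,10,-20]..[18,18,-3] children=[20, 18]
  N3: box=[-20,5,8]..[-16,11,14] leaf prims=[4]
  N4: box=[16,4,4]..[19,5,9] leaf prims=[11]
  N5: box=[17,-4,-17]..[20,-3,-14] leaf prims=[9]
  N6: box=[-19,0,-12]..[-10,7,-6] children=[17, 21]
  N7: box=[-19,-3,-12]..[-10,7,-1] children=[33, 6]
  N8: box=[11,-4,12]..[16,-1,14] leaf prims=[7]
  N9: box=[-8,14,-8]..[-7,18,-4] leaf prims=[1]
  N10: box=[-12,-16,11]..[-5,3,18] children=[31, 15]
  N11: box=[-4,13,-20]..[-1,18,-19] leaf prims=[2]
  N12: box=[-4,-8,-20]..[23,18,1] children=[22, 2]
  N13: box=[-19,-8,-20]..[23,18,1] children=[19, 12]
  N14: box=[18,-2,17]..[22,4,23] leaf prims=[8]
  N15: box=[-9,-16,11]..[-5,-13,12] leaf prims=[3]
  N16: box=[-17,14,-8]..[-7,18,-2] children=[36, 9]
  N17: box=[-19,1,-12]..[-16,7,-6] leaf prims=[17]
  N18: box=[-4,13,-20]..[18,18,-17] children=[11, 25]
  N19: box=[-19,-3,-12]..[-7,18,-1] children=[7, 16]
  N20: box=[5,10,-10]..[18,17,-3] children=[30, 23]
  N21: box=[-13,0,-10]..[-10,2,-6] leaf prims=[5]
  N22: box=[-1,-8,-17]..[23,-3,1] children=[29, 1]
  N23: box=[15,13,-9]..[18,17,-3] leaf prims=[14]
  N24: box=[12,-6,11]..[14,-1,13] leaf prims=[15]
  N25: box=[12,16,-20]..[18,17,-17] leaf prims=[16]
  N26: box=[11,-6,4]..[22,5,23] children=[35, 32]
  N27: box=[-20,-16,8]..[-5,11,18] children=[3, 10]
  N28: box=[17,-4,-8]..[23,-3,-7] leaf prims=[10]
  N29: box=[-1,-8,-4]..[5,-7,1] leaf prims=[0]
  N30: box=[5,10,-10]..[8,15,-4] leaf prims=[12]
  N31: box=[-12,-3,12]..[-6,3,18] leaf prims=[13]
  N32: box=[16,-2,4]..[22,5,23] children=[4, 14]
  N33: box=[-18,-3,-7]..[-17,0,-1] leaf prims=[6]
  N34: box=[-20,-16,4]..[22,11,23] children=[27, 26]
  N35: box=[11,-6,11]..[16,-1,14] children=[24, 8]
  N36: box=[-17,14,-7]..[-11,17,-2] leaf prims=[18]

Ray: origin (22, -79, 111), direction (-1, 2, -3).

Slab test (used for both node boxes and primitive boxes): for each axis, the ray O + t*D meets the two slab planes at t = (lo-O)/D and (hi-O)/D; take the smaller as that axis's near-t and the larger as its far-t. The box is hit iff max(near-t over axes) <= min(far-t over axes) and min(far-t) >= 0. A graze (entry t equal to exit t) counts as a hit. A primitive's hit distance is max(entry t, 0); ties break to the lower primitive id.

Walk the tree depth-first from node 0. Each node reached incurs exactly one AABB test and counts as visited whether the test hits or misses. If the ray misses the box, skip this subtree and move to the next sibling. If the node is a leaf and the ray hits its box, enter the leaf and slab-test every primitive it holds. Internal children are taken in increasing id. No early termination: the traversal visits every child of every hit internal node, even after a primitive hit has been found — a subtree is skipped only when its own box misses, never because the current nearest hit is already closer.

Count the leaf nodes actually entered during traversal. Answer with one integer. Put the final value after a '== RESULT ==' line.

Walk:
N0 x:[-1,42] y:[63/2,97/2] z:[88/3,131/3] -> hit [63/2,42], descend [13, 34]
  N13 x:[-1,41] y:[71/2,97/2] z:[110/3,131/3] -> hit [110/3,41], descend [12, 19]
    N12 x:[-1,26] y:[71/2,97/2] z:[110/3,131/3] -> miss, prune
    N19 x:[29,41] y:[38,97/2] z:[112/3,41] -> hit [38,41], descend [7, 16]
      N7 x:[32,41] y:[38,43] z:[112/3,41] -> hit [38,41], descend [6, 33]
        N6 x:[32,41] y:[79/2,43] z:[39,41] -> hit [79/2,41], descend [17, 21]
          N17 x:[38,41] y:[40,43] z:[39,41] -> hit [40,41] leaf, test {P17@t=40}
          N21 x:[32,35] y:[79/2,81/2] z:[39,121/3] -> miss, prune
        N33 x:[39,40] y:[38,79/2] z:[112/3,118/3] -> hit [39,118/3] leaf, test {P6@t=39}
      N16 x:[29,39] y:[93/2,97/2] z:[113/3,119/3] -> miss, prune
  N34 x:[0,42] y:[63/2,45] z:[88/3,107/3] -> hit [63/2,107/3], descend [26, 27]
    N26 x:[0,11] y:[73/2,42] z:[88/3,107/3] -> miss, prune
    N27 x:[27,42] y:[63/2,45] z:[31,103/3] -> hit [63/2,103/3], descend [3, 10]
      N3 x:[38,42] y:[42,45] z:[97/3,103/3] -> miss, prune
      N10 x:[27,34] y:[63/2,41] z:[31,100/3] -> hit [63/2,100/3], descend [15, 31]
        N15 x:[27,31] y:[63/2,33] z:[33,100/3] -> miss, prune
        N31 x:[28,34] y:[38,41] z:[31,33] -> miss, prune

17 AABB tests over nodes [0, 13, 12, 19, 7, 6, 17, 21, 33, 16, 34, 26, 27, 3, 10, 15, 31]; 2 leaves entered; closest P6.

== RESULT ==
2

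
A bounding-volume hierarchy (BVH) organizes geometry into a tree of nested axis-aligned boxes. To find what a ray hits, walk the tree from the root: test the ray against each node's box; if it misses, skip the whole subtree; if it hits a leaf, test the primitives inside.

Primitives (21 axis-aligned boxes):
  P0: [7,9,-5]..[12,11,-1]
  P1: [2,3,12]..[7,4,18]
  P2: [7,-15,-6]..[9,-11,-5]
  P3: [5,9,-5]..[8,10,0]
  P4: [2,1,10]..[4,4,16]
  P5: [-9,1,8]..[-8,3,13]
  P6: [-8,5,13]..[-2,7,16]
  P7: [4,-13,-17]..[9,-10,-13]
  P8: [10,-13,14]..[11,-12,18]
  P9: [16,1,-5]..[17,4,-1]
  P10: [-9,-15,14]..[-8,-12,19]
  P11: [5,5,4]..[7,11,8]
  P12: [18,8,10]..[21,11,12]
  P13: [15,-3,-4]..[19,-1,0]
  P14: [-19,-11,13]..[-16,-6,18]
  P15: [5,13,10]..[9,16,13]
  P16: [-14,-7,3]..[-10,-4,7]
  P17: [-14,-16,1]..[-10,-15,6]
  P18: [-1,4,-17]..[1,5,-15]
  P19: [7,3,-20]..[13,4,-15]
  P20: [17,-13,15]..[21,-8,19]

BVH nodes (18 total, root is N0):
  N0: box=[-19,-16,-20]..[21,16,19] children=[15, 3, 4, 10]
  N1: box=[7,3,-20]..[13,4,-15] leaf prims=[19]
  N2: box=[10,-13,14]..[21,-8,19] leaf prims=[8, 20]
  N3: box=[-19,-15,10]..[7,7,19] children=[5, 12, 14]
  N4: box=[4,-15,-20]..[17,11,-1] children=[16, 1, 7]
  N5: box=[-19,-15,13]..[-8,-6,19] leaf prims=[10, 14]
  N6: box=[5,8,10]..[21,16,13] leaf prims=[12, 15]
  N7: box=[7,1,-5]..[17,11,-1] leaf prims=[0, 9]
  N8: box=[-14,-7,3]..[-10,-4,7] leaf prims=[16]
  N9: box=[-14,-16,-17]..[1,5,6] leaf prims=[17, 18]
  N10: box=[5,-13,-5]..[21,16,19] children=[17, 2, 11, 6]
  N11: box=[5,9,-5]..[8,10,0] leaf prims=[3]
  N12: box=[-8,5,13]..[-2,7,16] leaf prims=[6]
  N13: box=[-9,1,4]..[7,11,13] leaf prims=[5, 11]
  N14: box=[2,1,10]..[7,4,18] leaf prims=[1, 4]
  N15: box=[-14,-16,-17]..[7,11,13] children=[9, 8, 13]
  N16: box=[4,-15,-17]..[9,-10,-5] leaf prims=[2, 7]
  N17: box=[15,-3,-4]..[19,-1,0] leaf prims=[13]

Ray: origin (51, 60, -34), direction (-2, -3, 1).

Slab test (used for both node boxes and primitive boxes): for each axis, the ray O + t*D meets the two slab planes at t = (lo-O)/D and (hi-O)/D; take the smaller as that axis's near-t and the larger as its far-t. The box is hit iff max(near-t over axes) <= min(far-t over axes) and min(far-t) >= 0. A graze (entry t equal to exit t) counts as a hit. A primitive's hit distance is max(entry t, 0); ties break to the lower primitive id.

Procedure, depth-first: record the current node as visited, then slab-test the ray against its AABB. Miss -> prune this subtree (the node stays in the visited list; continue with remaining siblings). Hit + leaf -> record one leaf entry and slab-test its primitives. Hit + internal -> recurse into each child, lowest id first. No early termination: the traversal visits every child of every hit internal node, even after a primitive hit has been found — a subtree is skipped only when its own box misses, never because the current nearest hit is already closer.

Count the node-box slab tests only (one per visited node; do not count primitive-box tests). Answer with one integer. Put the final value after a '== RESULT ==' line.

Trace the traversal:
N0 x:[15,35] y:[44/3,76/3] z:[14,53] -> hit [15,76/3], descend [3, 4, 10, 15]
  N3 x:[22,35] y:[53/3,25] z:[44,53] -> miss, prune
  N4 x:[17,47/2] y:[49/3,25] z:[14,33] -> hit [17,47/2], descend [1, 7, 16]
    N1 x:[19,22] y:[56/3,19] z:[14,19] -> hit [19,19] leaf, test {P19@t=19}
    N7 x:[17,22] y:[49/3,59/3] z:[29,33] -> miss, prune
    N16 x:[21,47/2] y:[70/3,25] z:[17,29] -> hit [70/3,47/2] leaf, test {P2(miss), P7(miss)}
  N10 x:[15,23] y:[44/3,73/3] z:[29,53] -> miss, prune
  N15 x:[22,65/2] y:[49/3,76/3] z:[17,47] -> hit [22,76/3], descend [8, 9, 13]
    N8 x:[61/2,65/2] y:[64/3,67/3] z:[37,41] -> miss, prune
    N9 x:[25,65/2] y:[55/3,76/3] z:[17,40] -> hit [25,76/3] leaf, test {P17(miss), P18(miss)}
    N13 x:[22,30] y:[49/3,59/3] z:[38,47] -> miss, prune

order=[0, 3, 4, 1, 7, 16, 10, 15, 8, 9, 13]  |boxes|=11  |leaves|=3  hit=P19

== RESULT ==
11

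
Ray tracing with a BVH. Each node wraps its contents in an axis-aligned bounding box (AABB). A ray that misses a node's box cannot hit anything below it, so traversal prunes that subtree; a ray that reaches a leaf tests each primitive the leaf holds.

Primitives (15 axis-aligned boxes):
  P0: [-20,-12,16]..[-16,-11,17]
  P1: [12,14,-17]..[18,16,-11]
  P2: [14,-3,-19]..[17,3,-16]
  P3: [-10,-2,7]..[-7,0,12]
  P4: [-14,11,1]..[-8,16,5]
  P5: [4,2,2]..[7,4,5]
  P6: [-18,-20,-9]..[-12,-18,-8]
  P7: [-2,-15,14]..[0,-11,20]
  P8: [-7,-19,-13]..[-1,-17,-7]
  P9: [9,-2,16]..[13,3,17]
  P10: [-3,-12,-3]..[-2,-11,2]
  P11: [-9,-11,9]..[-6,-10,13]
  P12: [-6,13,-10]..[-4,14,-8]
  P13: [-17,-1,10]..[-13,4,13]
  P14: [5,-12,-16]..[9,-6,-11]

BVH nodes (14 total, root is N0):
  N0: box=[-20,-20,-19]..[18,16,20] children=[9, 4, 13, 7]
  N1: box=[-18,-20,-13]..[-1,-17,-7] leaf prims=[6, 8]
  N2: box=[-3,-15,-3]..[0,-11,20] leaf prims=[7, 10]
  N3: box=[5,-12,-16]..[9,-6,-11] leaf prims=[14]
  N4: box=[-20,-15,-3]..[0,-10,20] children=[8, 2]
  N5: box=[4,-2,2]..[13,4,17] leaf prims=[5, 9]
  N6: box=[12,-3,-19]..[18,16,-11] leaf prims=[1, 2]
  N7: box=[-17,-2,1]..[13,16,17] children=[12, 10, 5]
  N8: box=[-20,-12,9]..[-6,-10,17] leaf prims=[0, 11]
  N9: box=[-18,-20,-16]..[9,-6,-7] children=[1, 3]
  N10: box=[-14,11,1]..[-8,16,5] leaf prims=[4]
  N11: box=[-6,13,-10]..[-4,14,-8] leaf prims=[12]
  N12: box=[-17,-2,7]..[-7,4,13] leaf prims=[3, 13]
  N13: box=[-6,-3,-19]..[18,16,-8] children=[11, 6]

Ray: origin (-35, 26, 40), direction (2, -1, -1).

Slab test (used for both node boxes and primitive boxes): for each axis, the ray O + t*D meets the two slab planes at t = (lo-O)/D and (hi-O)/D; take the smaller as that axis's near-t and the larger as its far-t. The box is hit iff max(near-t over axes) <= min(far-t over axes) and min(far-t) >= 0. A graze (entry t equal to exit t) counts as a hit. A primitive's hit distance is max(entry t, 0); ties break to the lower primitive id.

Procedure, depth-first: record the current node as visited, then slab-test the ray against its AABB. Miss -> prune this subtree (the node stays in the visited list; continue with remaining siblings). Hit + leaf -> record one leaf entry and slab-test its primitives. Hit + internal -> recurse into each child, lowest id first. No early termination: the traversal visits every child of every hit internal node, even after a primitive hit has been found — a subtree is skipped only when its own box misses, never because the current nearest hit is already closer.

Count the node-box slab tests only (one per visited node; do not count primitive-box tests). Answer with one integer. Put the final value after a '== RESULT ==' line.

Trace the traversal:
N0 x:[15/2,53/2] y:[10,46] z:[20,59] -> hit [20,53/2], descend [4, 7, 9, 13]
  N4 x:[15/2,35/2] y:[36,41] z:[20,43] -> miss, prune
  N7 x:[9,24] y:[10,28] z:[23,39] -> hit [23,24], descend [5, 10, 12]
    N5 x:[39/2,24] y:[22,28] z:[23,38] -> hit [23,24] leaf, test {P5(miss), P9@t=23}
    N10 x:[21/2,27/2] y:[10,15] z:[35,39] -> miss, prune
    N12 x:[9,14] y:[22,28] z:[27,33] -> miss, prune
  N9 x:[17/2,22] y:[32,46] z:[47,56] -> miss, prune
  N13 x:[29/2,53/2] y:[10,29] z:[48,59] -> miss, prune

8 AABB tests over nodes [0, 4, 7, 5, 10, 12, 9, 13]; 1 leaf entered; closest P9.

== RESULT ==
8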